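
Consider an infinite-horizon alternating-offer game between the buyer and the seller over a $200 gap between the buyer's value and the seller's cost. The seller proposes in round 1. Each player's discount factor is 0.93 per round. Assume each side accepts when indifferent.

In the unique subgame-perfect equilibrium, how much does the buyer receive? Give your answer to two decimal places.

In a stationary SPE each proposer offers the other exactly their discounted continuation value.
If the seller keeps x when proposing and the buyer keeps y when proposing, then x = 200 − 0.93y and y = 200 − 0.93x.
Solving: x = 200(1 − 0.93) / (1 − 0.93·0.93) = 14 / 0.1351 ≈ 103.6269.
The buyer gets 200 − 103.6269 ≈ 96.3731.

96.37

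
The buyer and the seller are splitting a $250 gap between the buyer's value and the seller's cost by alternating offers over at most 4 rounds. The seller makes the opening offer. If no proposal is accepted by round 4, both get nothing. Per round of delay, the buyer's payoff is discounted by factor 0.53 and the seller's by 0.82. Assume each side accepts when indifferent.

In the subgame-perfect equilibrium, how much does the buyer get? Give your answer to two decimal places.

Round 4 (the buyer proposes): rejection yields 0 for the seller; the buyer offers 0 and keeps 250.
Round 3 (the seller proposes): the buyer can get 250 next round, worth 0.53 × 250 = 132.5 now, so the seller offers 132.5, keeping 117.5.
Round 2 (the buyer proposes): the seller can get 117.5 next round, worth 0.82 × 117.5 = 96.35 now, so the buyer offers 96.35, keeping 153.65.
Round 1 (the seller proposes): the buyer can get 153.65 next round, worth 0.53 × 153.65 = 81.4345 now; the seller offers that and keeps 168.5655.

81.43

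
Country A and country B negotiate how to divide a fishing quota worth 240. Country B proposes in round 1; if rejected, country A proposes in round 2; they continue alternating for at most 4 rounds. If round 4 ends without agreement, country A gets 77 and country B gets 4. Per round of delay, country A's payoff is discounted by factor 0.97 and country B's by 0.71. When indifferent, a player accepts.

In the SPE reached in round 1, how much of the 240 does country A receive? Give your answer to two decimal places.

Round 4 (country A proposes): country B gets 4 if talks fail, so country A offers 4 and keeps 236.
Round 3 (country B proposes): country A can get 236 next round, worth 0.97 × 236 = 228.92 now; country B offers that and keeps 11.08.
Round 2 (country A proposes): country B can get 11.08 next round, worth 0.71 × 11.08 = 7.8668 now, so country A offers 7.8668, keeping 232.1332.
Round 1 (country B proposes): country A can get 232.1332 next round, worth 0.97 × 232.1332 = 225.169204 now. Country B offers 225.169204 and keeps 240 − 225.169204 = 14.830796.

225.17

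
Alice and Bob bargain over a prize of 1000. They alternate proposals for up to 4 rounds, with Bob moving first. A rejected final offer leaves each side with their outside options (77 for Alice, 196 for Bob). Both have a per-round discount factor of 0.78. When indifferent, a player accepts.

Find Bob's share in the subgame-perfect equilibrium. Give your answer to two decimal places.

446.86

Solve by backward induction from round 4.
Round 4 (Alice proposes): Bob gets 196 if talks fail, so Alice offers 196 and keeps 804.
Round 3 (Bob proposes): Alice can get 804 next round, worth 0.78 × 804 = 627.12 now, so Bob offers 627.12, keeping 372.88.
Round 2 (Alice proposes): Bob can get 372.88 next round, worth 0.78 × 372.88 = 290.8464 now. Alice offers 290.8464 and keeps 1000 − 290.8464 = 709.1536.
Round 1 (Bob proposes): Alice can get 709.1536 next round, worth 0.78 × 709.1536 = 553.139808 now; Bob offers that and keeps 446.860192.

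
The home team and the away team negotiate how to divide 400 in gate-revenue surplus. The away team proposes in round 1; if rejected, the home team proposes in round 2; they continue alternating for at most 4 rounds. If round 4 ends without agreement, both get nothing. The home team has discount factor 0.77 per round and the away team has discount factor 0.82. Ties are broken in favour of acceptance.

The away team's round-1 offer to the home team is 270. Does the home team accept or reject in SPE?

Accept

Round 4 (the home team proposes): the away team will accept anything ≥ 0, so the home team offers 0 and keeps 400.
Round 3 (the away team proposes): the home team can get 400 next round, worth 0.77 × 400 = 308 now. The away team offers 308 and keeps 400 − 308 = 92.
Round 2 (the home team proposes): the away team can get 92 next round, worth 0.82 × 92 = 75.44 now; the home team offers that and keeps 324.56.
So by rejecting in round 1, the home team gets 324.56 next round, worth 0.77 × 324.56 = 249.9112 now.
Offer 270 ≥ 249.9112, so the home team accepts.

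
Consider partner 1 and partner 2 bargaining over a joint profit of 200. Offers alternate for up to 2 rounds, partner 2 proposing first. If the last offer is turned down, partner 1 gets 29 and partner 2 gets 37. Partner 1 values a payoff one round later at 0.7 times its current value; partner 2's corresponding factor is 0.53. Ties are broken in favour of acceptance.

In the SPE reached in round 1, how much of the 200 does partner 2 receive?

Round 2 (partner 1 proposes): partner 2 gets 37 if talks fail, so partner 1 offers 37 and keeps 163.
Round 1 (partner 2 proposes): partner 1 can get 163 next round, worth 0.7 × 163 = 114.1 now, so partner 2 offers 114.1, keeping 85.9.

85.9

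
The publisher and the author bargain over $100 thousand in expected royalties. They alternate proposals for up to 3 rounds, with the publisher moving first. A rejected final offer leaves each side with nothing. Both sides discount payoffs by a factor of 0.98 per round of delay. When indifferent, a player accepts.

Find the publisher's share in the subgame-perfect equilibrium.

98.04

Round 3 (the publisher proposes): rejection yields 0 for the author; the publisher offers 0 and keeps 100.
Round 2 (the author proposes): the publisher can get 100 next round, worth 0.98 × 100 = 98 now, so the author offers 98, keeping 2.
Round 1 (the publisher proposes): the author can get 2 next round, worth 0.98 × 2 = 1.96 now; the publisher offers that and keeps 98.04.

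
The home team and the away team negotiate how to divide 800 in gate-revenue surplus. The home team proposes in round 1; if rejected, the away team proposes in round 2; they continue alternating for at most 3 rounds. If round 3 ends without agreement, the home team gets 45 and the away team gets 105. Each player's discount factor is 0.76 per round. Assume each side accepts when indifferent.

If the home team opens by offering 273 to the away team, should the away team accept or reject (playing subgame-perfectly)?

Work out the away team's continuation value if the offer is rejected.
Round 3 (the home team proposes): the away team gets 105 if talks fail, so the home team offers 105 and keeps 695.
Round 2 (the away team proposes): the home team can get 695 next round, worth 0.76 × 695 = 528.2 now. The away team offers 528.2 and keeps 800 − 528.2 = 271.8.
So by rejecting in round 1, the away team gets 271.8 next round, worth 0.76 × 271.8 = 206.568 now.
Offer 273 ≥ 206.568, so the away team accepts.

Accept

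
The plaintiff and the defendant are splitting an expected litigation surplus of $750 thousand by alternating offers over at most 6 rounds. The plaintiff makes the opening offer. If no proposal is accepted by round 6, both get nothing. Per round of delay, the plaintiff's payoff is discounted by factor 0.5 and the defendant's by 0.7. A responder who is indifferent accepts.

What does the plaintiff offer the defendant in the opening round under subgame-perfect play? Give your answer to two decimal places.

418.69

Work backward from the last round.
Round 6 (the defendant proposes): rejection yields 0 for the plaintiff; the defendant offers 0 and keeps 750.
Round 5 (the plaintiff proposes): the defendant can get 750 next round, worth 0.7 × 750 = 525 now. The plaintiff offers 525 and keeps 750 − 525 = 225.
Round 4 (the defendant proposes): the plaintiff can get 225 next round, worth 0.5 × 225 = 112.5 now. The defendant offers 112.5 and keeps 750 − 112.5 = 637.5.
Round 3 (the plaintiff proposes): the defendant can get 637.5 next round, worth 0.7 × 637.5 = 446.25 now; the plaintiff offers that and keeps 303.75.
Round 2 (the defendant proposes): the plaintiff can get 303.75 next round, worth 0.5 × 303.75 = 151.875 now. The defendant offers 151.875 and keeps 750 − 151.875 = 598.125.
Round 1 (the plaintiff proposes): the defendant can get 598.125 next round, worth 0.7 × 598.125 = 418.6875 now. The plaintiff offers 418.6875 and keeps 750 − 418.6875 = 331.3125.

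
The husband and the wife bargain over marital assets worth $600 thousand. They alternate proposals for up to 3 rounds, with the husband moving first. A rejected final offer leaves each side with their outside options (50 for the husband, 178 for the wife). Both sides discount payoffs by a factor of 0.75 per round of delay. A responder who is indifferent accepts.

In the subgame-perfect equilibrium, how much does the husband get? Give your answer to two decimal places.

Round 3 (the husband proposes): the wife gets 178 if talks fail, so the husband offers 178 and keeps 422.
Round 2 (the wife proposes): the husband can get 422 next round, worth 0.75 × 422 = 316.5 now, so the wife offers 316.5, keeping 283.5.
Round 1 (the husband proposes): the wife can get 283.5 next round, worth 0.75 × 283.5 = 212.625 now, so the husband offers 212.625, keeping 387.375.

387.38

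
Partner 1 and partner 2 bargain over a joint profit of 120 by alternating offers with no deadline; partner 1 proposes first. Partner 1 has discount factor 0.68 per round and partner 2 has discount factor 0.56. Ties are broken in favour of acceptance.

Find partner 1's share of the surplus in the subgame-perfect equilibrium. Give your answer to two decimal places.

85.27

Let x be partner 1's share when partner 1 proposes and y be partner 2's share when partner 2 proposes.
Partner 2 accepts iff offered ≥ 0.56·y, so x = 120 − 0.56y. Symmetrically y = 120 − 0.68x.
Substituting: x = 120 − 0.56(120 − 0.68x), giving x(1 − 0.68·0.56) = 120(1 − 0.56).
So x = 120 × 0.44 / 0.6192 ≈ 85.2713, and partner 2 receives 120 − x ≈ 34.7287.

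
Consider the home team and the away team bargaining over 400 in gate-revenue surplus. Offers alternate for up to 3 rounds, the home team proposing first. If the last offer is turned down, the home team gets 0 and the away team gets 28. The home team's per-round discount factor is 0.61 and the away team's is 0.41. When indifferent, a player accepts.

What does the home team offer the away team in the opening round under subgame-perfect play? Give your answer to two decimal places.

70.96

Round 3 (the home team proposes): the away team gets 28 if talks fail, so the home team offers 28 and keeps 372.
Round 2 (the away team proposes): the home team can get 372 next round, worth 0.61 × 372 = 226.92 now. The away team offers 226.92 and keeps 400 − 226.92 = 173.08.
Round 1 (the home team proposes): the away team can get 173.08 next round, worth 0.41 × 173.08 = 70.9628 now; the home team offers that and keeps 329.0372.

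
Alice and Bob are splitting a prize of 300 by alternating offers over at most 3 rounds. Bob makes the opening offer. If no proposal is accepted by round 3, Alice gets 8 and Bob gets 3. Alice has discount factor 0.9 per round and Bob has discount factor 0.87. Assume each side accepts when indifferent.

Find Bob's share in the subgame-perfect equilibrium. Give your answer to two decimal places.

Round 3 (Bob proposes): Alice gets 8 if talks fail, so Bob offers 8 and keeps 292.
Round 2 (Alice proposes): Bob can get 292 next round, worth 0.87 × 292 = 254.04 now. Alice offers 254.04 and keeps 300 − 254.04 = 45.96.
Round 1 (Bob proposes): Alice can get 45.96 next round, worth 0.9 × 45.96 = 41.364 now; Bob offers that and keeps 258.636.

258.64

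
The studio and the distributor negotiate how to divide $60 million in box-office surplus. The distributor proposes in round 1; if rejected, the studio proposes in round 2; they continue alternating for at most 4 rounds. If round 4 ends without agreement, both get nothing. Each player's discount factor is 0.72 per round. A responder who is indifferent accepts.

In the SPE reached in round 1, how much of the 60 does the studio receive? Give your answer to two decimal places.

By backward induction:
Round 4 (the studio proposes): rejection yields 0 for the distributor; the studio offers 0 and keeps 60.
Round 3 (the distributor proposes): the studio can get 60 next round, worth 0.72 × 60 = 43.2 now; the distributor offers that and keeps 16.8.
Round 2 (the studio proposes): the distributor can get 16.8 next round, worth 0.72 × 16.8 = 12.096 now. The studio offers 12.096 and keeps 60 − 12.096 = 47.904.
Round 1 (the distributor proposes): the studio can get 47.904 next round, worth 0.72 × 47.904 = 34.49088 now. The distributor offers 34.49088 and keeps 60 − 34.49088 = 25.50912.

34.49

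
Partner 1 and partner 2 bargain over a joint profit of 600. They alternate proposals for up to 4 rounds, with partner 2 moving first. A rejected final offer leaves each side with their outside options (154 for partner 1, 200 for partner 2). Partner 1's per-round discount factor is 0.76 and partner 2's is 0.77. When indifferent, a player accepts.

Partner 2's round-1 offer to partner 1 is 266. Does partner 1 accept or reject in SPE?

Reject

Round 4 (partner 1 proposes): partner 2 gets 200 if talks fail, so partner 1 offers 200 and keeps 400.
Round 3 (partner 2 proposes): partner 1 can get 400 next round, worth 0.76 × 400 = 304 now. Partner 2 offers 304 and keeps 600 − 304 = 296.
Round 2 (partner 1 proposes): partner 2 can get 296 next round, worth 0.77 × 296 = 227.92 now, so partner 1 offers 227.92, keeping 372.08.
So by rejecting in round 1, partner 1 gets 372.08 next round, worth 0.76 × 372.08 = 282.7808 now.
Offer 266 < 282.7808, so partner 1 rejects.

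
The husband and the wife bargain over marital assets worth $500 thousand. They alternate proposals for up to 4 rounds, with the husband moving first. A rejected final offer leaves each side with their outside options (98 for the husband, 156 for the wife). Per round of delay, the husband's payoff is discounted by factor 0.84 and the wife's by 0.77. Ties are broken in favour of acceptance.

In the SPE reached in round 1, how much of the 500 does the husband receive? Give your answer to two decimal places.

238.19

Round 4 (the wife proposes): the husband gets 98 if talks fail, so the wife offers 98 and keeps 402.
Round 3 (the husband proposes): the wife can get 402 next round, worth 0.77 × 402 = 309.54 now, so the husband offers 309.54, keeping 190.46.
Round 2 (the wife proposes): the husband can get 190.46 next round, worth 0.84 × 190.46 = 159.9864 now, so the wife offers 159.9864, keeping 340.0136.
Round 1 (the husband proposes): the wife can get 340.0136 next round, worth 0.77 × 340.0136 = 261.810472 now. The husband offers 261.810472 and keeps 500 − 261.810472 = 238.189528.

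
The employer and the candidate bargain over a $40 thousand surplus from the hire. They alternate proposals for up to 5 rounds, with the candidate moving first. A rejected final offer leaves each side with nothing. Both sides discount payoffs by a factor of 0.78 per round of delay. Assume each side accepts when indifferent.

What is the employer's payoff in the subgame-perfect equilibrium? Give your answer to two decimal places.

Round 5 (the candidate proposes): the employer will accept anything ≥ 0, so the candidate offers 0 and keeps 40.
Round 4 (the employer proposes): the candidate can get 40 next round, worth 0.78 × 40 = 31.2 now; the employer offers that and keeps 8.8.
Round 3 (the candidate proposes): the employer can get 8.8 next round, worth 0.78 × 8.8 = 6.864 now; the candidate offers that and keeps 33.136.
Round 2 (the employer proposes): the candidate can get 33.136 next round, worth 0.78 × 33.136 = 25.84608 now, so the employer offers 25.84608, keeping 14.15392.
Round 1 (the candidate proposes): the employer can get 14.15392 next round, worth 0.78 × 14.15392 = 11.0400576 now; the candidate offers that and keeps 28.9599424.

11.04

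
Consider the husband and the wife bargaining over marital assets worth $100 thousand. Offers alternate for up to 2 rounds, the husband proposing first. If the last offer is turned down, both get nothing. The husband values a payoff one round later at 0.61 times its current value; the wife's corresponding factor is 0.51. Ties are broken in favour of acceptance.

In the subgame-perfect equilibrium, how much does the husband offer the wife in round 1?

51

By backward induction:
Round 2 (the wife proposes): rejection yields 0 for the husband; the wife offers 0 and keeps 100.
Round 1 (the husband proposes): the wife can get 100 next round, worth 0.51 × 100 = 51 now, so the husband offers 51, keeping 49.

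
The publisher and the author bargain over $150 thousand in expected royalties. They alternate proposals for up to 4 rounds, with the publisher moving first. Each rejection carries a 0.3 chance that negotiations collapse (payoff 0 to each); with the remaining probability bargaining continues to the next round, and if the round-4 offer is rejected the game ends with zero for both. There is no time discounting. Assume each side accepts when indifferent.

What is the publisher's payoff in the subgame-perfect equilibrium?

67.05

Round 4 (the author proposes): rejection yields 0 for the publisher; the author offers 0 and keeps 150.
Round 3 (the publisher proposes): rejecting gives the author an expected 0.7 × 150 = 105, so the publisher offers 105, keeping 45.
Round 2 (the author proposes): rejecting gives the publisher an expected 0.7 × 45 = 31.5; the author offers that and keeps 118.5.
Round 1 (the publisher proposes): rejecting gives the author an expected 0.7 × 118.5 = 82.95, so the publisher offers 82.95, keeping 67.05.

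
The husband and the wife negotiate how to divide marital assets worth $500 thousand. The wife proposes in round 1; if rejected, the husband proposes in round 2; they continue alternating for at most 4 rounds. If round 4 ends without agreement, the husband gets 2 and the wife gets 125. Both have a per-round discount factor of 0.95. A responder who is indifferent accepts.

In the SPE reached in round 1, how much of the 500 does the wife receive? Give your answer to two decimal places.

Work backward from the last round.
Round 4 (the husband proposes): the wife gets 125 if talks fail, so the husband offers 125 and keeps 375.
Round 3 (the wife proposes): the husband can get 375 next round, worth 0.95 × 375 = 356.25 now, so the wife offers 356.25, keeping 143.75.
Round 2 (the husband proposes): the wife can get 143.75 next round, worth 0.95 × 143.75 = 136.5625 now. The husband offers 136.5625 and keeps 500 − 136.5625 = 363.4375.
Round 1 (the wife proposes): the husband can get 363.4375 next round, worth 0.95 × 363.4375 = 345.265625 now; the wife offers that and keeps 154.734375.

154.73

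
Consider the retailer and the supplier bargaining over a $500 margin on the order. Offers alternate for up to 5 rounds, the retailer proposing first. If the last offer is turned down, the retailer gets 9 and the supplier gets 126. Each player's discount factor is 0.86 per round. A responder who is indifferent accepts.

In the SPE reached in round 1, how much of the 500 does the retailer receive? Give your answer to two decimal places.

326.35

Solve by backward induction from round 5.
Round 5 (the retailer proposes): the supplier gets 126 if talks fail, so the retailer offers 126 and keeps 374.
Round 4 (the supplier proposes): the retailer can get 374 next round, worth 0.86 × 374 = 321.64 now. The supplier offers 321.64 and keeps 500 − 321.64 = 178.36.
Round 3 (the retailer proposes): the supplier can get 178.36 next round, worth 0.86 × 178.36 = 153.3896 now; the retailer offers that and keeps 346.6104.
Round 2 (the supplier proposes): the retailer can get 346.6104 next round, worth 0.86 × 346.6104 = 298.084944 now; the supplier offers that and keeps 201.915056.
Round 1 (the retailer proposes): the supplier can get 201.915056 next round, worth 0.86 × 201.915056 = 173.64694816 now. The retailer offers 173.64694816 and keeps 500 − 173.64694816 = 326.35305184.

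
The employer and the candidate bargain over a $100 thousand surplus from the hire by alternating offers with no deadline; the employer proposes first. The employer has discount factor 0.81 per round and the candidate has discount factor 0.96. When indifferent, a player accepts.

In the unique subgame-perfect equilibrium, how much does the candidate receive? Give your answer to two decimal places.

When the employer proposes, the candidate accepts any offer worth at least 0.96 times what the candidate would get by proposing next round; and vice versa.
This gives x = 100 − 0.96y and y = 100 − 0.81x, where x and y are each side's share when it proposes.
Hence (1 − 0.96·0.81)x = 100(1 − 0.96), i.e. 0.2224·x = 4.
x ≈ 17.9856; the candidate's share is 100 − x ≈ 82.0144.

82.01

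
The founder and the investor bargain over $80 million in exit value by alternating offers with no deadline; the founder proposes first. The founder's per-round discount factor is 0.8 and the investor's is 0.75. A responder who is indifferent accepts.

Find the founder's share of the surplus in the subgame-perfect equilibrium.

50

When the founder proposes, the investor accepts any offer worth at least 0.75 times what the investor would get by proposing next round; and vice versa.
This gives x = 80 − 0.75y and y = 80 − 0.8x, where x and y are each side's share when it proposes.
Hence (1 − 0.75·0.8)x = 80(1 − 0.75), i.e. 0.4·x = 20.
x = 50; the investor's share is 80 − x = 30.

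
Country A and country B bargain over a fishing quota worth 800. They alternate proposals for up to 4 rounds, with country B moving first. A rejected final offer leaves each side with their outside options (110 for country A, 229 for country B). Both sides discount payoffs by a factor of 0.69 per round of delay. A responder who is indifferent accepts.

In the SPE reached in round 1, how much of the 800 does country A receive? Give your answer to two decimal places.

358.70

Solve by backward induction from round 4.
Round 4 (country A proposes): country B gets 229 if talks fail, so country A offers 229 and keeps 571.
Round 3 (country B proposes): country A can get 571 next round, worth 0.69 × 571 = 393.99 now; country B offers that and keeps 406.01.
Round 2 (country A proposes): country B can get 406.01 next round, worth 0.69 × 406.01 = 280.1469 now. Country A offers 280.1469 and keeps 800 − 280.1469 = 519.8531.
Round 1 (country B proposes): country A can get 519.8531 next round, worth 0.69 × 519.8531 = 358.698639 now; country B offers that and keeps 441.301361.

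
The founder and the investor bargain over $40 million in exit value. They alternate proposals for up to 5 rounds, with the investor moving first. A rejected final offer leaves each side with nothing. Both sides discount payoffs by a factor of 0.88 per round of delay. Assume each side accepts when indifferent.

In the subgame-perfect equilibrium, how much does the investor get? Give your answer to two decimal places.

Round 5 (the investor proposes): rejection yields 0 for the founder; the investor offers 0 and keeps 40.
Round 4 (the founder proposes): the investor can get 40 next round, worth 0.88 × 40 = 35.2 now; the founder offers that and keeps 4.8.
Round 3 (the investor proposes): the founder can get 4.8 next round, worth 0.88 × 4.8 = 4.224 now; the investor offers that and keeps 35.776.
Round 2 (the founder proposes): the investor can get 35.776 next round, worth 0.88 × 35.776 = 31.48288 now. The founder offers 31.48288 and keeps 40 − 31.48288 = 8.51712.
Round 1 (the investor proposes): the founder can get 8.51712 next round, worth 0.88 × 8.51712 = 7.4950656 now. The investor offers 7.4950656 and keeps 40 − 7.4950656 = 32.5049344.

32.50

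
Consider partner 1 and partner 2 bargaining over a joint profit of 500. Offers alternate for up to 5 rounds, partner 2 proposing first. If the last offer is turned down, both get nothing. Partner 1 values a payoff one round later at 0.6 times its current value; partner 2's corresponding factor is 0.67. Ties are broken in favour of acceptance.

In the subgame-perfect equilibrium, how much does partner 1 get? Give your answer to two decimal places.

Round 5 (partner 2 proposes): rejection yields 0 for partner 1; partner 2 offers 0 and keeps 500.
Round 4 (partner 1 proposes): partner 2 can get 500 next round, worth 0.67 × 500 = 335 now, so partner 1 offers 335, keeping 165.
Round 3 (partner 2 proposes): partner 1 can get 165 next round, worth 0.6 × 165 = 99 now; partner 2 offers that and keeps 401.
Round 2 (partner 1 proposes): partner 2 can get 401 next round, worth 0.67 × 401 = 268.67 now; partner 1 offers that and keeps 231.33.
Round 1 (partner 2 proposes): partner 1 can get 231.33 next round, worth 0.6 × 231.33 = 138.798 now. Partner 2 offers 138.798 and keeps 500 − 138.798 = 361.202.

138.80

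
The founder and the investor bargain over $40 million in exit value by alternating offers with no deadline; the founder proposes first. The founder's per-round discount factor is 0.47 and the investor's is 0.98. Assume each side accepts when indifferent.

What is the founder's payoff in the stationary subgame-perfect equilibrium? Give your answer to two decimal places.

1.48

In a stationary SPE each proposer offers the other exactly their discounted continuation value.
If the founder keeps x when proposing and the investor keeps y when proposing, then x = 40 − 0.98y and y = 40 − 0.47x.
Solving: x = 40(1 − 0.98) / (1 − 0.47·0.98) = 0.8 / 0.5394 ≈ 1.4831.
The investor gets 40 − 1.4831 ≈ 38.5169.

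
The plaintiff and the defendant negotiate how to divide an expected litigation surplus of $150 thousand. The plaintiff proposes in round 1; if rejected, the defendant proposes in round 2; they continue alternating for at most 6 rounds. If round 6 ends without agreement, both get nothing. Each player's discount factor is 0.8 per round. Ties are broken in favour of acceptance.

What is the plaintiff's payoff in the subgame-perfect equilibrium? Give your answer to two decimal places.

Round 6 (the defendant proposes): rejection yields 0 for the plaintiff; the defendant offers 0 and keeps 150.
Round 5 (the plaintiff proposes): the defendant can get 150 next round, worth 0.8 × 150 = 120 now; the plaintiff offers that and keeps 30.
Round 4 (the defendant proposes): the plaintiff can get 30 next round, worth 0.8 × 30 = 24 now; the defendant offers that and keeps 126.
Round 3 (the plaintiff proposes): the defendant can get 126 next round, worth 0.8 × 126 = 100.8 now, so the plaintiff offers 100.8, keeping 49.2.
Round 2 (the defendant proposes): the plaintiff can get 49.2 next round, worth 0.8 × 49.2 = 39.36 now; the defendant offers that and keeps 110.64.
Round 1 (the plaintiff proposes): the defendant can get 110.64 next round, worth 0.8 × 110.64 = 88.512 now; the plaintiff offers that and keeps 61.488.

61.49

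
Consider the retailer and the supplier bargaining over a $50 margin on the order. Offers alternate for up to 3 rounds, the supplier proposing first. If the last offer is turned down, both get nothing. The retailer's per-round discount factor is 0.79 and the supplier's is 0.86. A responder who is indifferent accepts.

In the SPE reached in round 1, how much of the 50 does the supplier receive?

44.47

Round 3 (the supplier proposes): the retailer will accept anything ≥ 0, so the supplier offers 0 and keeps 50.
Round 2 (the retailer proposes): the supplier can get 50 next round, worth 0.86 × 50 = 43 now. The retailer offers 43 and keeps 50 − 43 = 7.
Round 1 (the supplier proposes): the retailer can get 7 next round, worth 0.79 × 7 = 5.53 now; the supplier offers that and keeps 44.47.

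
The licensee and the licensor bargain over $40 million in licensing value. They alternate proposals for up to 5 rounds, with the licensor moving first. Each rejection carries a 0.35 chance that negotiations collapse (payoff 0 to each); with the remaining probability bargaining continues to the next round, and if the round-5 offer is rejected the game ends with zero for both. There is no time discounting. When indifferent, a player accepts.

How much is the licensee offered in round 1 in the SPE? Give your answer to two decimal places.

Round 5 (the licensor proposes): rejection yields 0 for the licensee; the licensor offers 0 and keeps 40.
Round 4 (the licensee proposes): rejecting gives the licensor an expected 0.65 × 40 = 26, so the licensee offers 26, keeping 14.
Round 3 (the licensor proposes): rejecting gives the licensee an expected 0.65 × 14 = 9.1, so the licensor offers 9.1, keeping 30.9.
Round 2 (the licensee proposes): rejecting gives the licensor an expected 0.65 × 30.9 = 20.085, so the licensee offers 20.085, keeping 19.915.
Round 1 (the licensor proposes): rejecting gives the licensee an expected 0.65 × 19.915 = 12.94475. The licensor offers 12.94475 and keeps 40 − 12.94475 = 27.05525.

12.94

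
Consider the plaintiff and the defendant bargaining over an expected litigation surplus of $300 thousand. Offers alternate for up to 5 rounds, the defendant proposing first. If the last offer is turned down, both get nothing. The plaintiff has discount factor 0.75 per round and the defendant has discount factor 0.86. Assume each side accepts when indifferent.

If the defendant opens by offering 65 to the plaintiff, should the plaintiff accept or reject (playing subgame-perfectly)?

Accept

Round 5 (the defendant proposes): rejection yields 0 for the plaintiff; the defendant offers 0 and keeps 300.
Round 4 (the plaintiff proposes): the defendant can get 300 next round, worth 0.86 × 300 = 258 now, so the plaintiff offers 258, keeping 42.
Round 3 (the defendant proposes): the plaintiff can get 42 next round, worth 0.75 × 42 = 31.5 now, so the defendant offers 31.5, keeping 268.5.
Round 2 (the plaintiff proposes): the defendant can get 268.5 next round, worth 0.86 × 268.5 = 230.91 now, so the plaintiff offers 230.91, keeping 69.09.
So by rejecting in round 1, the plaintiff gets 69.09 next round, worth 0.75 × 69.09 = 51.8175 now.
Offer 65 ≥ 51.8175, so the plaintiff accepts.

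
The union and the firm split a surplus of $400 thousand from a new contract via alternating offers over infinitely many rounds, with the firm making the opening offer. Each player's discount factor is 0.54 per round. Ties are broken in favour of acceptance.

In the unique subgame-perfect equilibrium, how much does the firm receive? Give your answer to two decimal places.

In a stationary SPE each proposer offers the other exactly their discounted continuation value.
If the firm keeps x when proposing and the union keeps y when proposing, then x = 400 − 0.54y and y = 400 − 0.54x.
Solving: x = 400(1 − 0.54) / (1 − 0.54·0.54) = 184 / 0.7084 ≈ 259.7403.
The union gets 400 − 259.7403 ≈ 140.2597.

259.74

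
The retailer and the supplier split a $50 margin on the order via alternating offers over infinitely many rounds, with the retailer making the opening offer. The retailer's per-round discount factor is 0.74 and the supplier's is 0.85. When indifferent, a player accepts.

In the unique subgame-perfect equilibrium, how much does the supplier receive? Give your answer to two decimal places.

29.78

In a stationary SPE each proposer offers the other exactly their discounted continuation value.
If the retailer keeps x when proposing and the supplier keeps y when proposing, then x = 50 − 0.85y and y = 50 − 0.74x.
Solving: x = 50(1 − 0.85) / (1 − 0.74·0.85) = 7.5 / 0.371 ≈ 20.2156.
The supplier gets 50 − 20.2156 ≈ 29.7844.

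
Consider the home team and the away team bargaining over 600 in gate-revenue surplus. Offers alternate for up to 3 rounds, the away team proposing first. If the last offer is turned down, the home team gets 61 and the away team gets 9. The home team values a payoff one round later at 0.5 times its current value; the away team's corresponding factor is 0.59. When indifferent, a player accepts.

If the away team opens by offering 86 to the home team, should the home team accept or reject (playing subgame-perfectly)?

Round 3 (the away team proposes): the home team gets 61 if talks fail, so the away team offers 61 and keeps 539.
Round 2 (the home team proposes): the away team can get 539 next round, worth 0.59 × 539 = 318.01 now. The home team offers 318.01 and keeps 600 − 318.01 = 281.99.
So by rejecting in round 1, the home team gets 281.99 next round, worth 0.5 × 281.99 = 140.995 now.
Offer 86 < 140.995, so the home team rejects.

Reject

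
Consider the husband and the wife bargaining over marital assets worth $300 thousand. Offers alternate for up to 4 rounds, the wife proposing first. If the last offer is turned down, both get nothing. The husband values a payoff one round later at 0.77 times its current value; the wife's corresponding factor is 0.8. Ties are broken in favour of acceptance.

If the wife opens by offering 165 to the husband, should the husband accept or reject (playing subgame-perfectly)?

Reject

Work out the husband's continuation value if the offer is rejected.
Round 4 (the husband proposes): rejection yields 0 for the wife; the husband offers 0 and keeps 300.
Round 3 (the wife proposes): the husband can get 300 next round, worth 0.77 × 300 = 231 now; the wife offers that and keeps 69.
Round 2 (the husband proposes): the wife can get 69 next round, worth 0.8 × 69 = 55.2 now; the husband offers that and keeps 244.8.
So by rejecting in round 1, the husband gets 244.8 next round, worth 0.77 × 244.8 = 188.496 now.
Offer 165 < 188.496, so the husband rejects.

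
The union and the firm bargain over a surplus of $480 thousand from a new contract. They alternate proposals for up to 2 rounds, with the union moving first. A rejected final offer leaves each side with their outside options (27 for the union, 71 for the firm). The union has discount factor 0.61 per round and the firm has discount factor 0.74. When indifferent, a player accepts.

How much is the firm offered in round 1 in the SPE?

335.22

Round 2 (the firm proposes): the union gets 27 if talks fail, so the firm offers 27 and keeps 453.
Round 1 (the union proposes): the firm can get 453 next round, worth 0.74 × 453 = 335.22 now; the union offers that and keeps 144.78.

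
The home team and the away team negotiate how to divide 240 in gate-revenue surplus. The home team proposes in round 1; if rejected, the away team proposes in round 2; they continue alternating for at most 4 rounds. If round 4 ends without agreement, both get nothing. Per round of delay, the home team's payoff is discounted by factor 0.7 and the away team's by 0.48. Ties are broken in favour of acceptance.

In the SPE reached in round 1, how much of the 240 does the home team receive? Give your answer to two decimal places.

166.73

Round 4 (the away team proposes): rejection yields 0 for the home team; the away team offers 0 and keeps 240.
Round 3 (the home team proposes): the away team can get 240 next round, worth 0.48 × 240 = 115.2 now; the home team offers that and keeps 124.8.
Round 2 (the away team proposes): the home team can get 124.8 next round, worth 0.7 × 124.8 = 87.36 now. The away team offers 87.36 and keeps 240 − 87.36 = 152.64.
Round 1 (the home team proposes): the away team can get 152.64 next round, worth 0.48 × 152.64 = 73.2672 now, so the home team offers 73.2672, keeping 166.7328.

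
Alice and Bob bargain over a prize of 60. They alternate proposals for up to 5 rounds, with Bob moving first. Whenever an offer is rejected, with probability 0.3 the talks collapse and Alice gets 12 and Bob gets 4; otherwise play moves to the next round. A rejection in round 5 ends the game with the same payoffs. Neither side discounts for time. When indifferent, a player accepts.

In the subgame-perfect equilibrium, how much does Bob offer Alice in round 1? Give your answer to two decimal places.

By backward induction:
Round 5 (Bob proposes): Alice gets 12 if talks fail, so Bob offers 12 and keeps 48.
Round 4 (Alice proposes): rejecting gives Bob an expected 0.7 × 48 + 0.3 × 4 = 34.8, so Alice offers 34.8, keeping 25.2.
Round 3 (Bob proposes): rejecting gives Alice an expected 0.7 × 25.2 + 0.3 × 12 = 21.24. Bob offers 21.24 and keeps 60 − 21.24 = 38.76.
Round 2 (Alice proposes): rejecting gives Bob an expected 0.7 × 38.76 + 0.3 × 4 = 28.332, so Alice offers 28.332, keeping 31.668.
Round 1 (Bob proposes): rejecting gives Alice an expected 0.7 × 31.668 + 0.3 × 12 = 25.7676; Bob offers that and keeps 34.2324.

25.77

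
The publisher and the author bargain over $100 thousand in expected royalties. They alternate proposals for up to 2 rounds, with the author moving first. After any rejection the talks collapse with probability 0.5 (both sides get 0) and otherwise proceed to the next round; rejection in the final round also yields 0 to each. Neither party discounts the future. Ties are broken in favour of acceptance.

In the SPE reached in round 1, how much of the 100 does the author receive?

50

Round 2 (the publisher proposes): rejection yields 0 for the author; the publisher offers 0 and keeps 100.
Round 1 (the author proposes): rejecting gives the publisher an expected 0.5 × 100 = 50, so the author offers 50, keeping 50.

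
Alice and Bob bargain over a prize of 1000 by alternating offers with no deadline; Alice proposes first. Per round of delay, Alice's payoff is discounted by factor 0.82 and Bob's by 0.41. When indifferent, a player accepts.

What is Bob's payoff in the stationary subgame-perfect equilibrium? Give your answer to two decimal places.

In a stationary SPE each proposer offers the other exactly their discounted continuation value.
If Alice keeps x when proposing and Bob keeps y when proposing, then x = 1000 − 0.41y and y = 1000 − 0.82x.
Solving: x = 1000(1 − 0.41) / (1 − 0.82·0.41) = 590 / 0.6638 ≈ 888.8219.
Bob gets 1000 − 888.8219 ≈ 111.1781.

111.18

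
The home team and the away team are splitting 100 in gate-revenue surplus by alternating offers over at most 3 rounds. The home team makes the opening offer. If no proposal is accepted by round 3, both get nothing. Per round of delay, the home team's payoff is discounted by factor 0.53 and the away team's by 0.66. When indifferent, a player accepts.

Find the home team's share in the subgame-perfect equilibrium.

68.98

Round 3 (the home team proposes): the away team will accept anything ≥ 0, so the home team offers 0 and keeps 100.
Round 2 (the away team proposes): the home team can get 100 next round, worth 0.53 × 100 = 53 now. The away team offers 53 and keeps 100 − 53 = 47.
Round 1 (the home team proposes): the away team can get 47 next round, worth 0.66 × 47 = 31.02 now; the home team offers that and keeps 68.98.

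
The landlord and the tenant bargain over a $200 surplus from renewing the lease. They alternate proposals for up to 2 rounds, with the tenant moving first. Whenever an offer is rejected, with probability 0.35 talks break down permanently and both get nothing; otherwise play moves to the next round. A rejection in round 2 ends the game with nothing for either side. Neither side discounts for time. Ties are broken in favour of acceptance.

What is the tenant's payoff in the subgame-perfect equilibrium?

Round 2 (the landlord proposes): the tenant will accept anything ≥ 0, so the landlord offers 0 and keeps 200.
Round 1 (the tenant proposes): rejecting gives the landlord an expected 0.65 × 200 = 130. The tenant offers 130 and keeps 200 − 130 = 70.

70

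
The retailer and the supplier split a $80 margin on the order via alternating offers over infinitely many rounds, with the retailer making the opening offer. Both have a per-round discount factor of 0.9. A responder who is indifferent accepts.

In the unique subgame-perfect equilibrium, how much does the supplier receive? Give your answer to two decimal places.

When the retailer proposes, the supplier accepts any offer worth at least 0.9 times what the supplier would get by proposing next round; and vice versa.
This gives x = 80 − 0.9y and y = 80 − 0.9x, where x and y are each side's share when it proposes.
Hence (1 − 0.9·0.9)x = 80(1 − 0.9), i.e. 0.19·x = 8.
x ≈ 42.1053; the supplier's share is 80 − x ≈ 37.8947.

37.89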